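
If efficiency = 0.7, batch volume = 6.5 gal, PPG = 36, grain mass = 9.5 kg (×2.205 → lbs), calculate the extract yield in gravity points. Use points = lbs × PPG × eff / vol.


lbs = 9.5 × 2.205 = 20.9475
points = 20.9475 × 36 × 0.7 / 6.5

81.2118 points


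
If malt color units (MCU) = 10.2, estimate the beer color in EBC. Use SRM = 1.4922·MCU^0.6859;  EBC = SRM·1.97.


SRM = 1.4922·10.2^0.6859 = 7.3388
EBC = 7.3388·1.97

14.4575 EBC


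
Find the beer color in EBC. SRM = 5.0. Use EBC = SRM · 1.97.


EBC = 5.0 · 1.97

9.8500 EBC


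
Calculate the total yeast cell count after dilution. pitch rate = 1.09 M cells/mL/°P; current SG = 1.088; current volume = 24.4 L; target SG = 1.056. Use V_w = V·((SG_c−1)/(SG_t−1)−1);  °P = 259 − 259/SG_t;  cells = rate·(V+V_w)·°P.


V_w = 24.4·((1.088−1)/(1.056−1)−1) = 13.9429
V_final = 24.4 + 13.9429 = 38.3429
°P = 259 − 259/1.056 = 13.7348
cells = 1.09·38.3429·13.7348

574.0303 billion cells


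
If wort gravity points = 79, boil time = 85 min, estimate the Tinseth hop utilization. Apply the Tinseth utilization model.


U = 1.65·0.000125^(GP/1000) · (1 − e^(−0.04·t))/4.15
bigness = 1.65·0.000125^(79/1000) = 0.8112
boil_factor = (1 − e^(−0.04·85))/4.15 = 0.2329
U = 0.8112 · 0.2329

0.1890


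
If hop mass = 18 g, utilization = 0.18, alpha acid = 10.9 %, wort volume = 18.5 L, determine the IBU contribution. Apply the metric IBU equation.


IBU = (α/100)·mass·U·1000 / V
IBU = (10.9/100)·18·0.18·1000 / 18.5

19.0897 IBU


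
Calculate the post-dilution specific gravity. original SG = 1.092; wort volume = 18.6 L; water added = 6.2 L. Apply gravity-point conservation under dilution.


SG_new = 1 + (SG_old − 1)·V_old/(V_old + V_water)
pts = (1.092 − 1)·1000·18.6/(18.6 + 6.2) = 69.0000
SG_new = 1 + 69.0000/1000

1.0690


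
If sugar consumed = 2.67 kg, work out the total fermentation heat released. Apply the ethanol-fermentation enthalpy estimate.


Q = m_sugar · 590 kJ/kg
Q = 2.67 · 590

1575.3000 kJ


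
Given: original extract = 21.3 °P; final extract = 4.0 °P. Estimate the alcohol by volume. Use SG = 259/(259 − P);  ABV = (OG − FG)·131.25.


OG = 259/(259 − 21.3) = 1.0896
FG = 259/(259 − 4.0) = 1.0157
ABV = (1.0896 − 1.0157)·131.25

9.7023 % ABV


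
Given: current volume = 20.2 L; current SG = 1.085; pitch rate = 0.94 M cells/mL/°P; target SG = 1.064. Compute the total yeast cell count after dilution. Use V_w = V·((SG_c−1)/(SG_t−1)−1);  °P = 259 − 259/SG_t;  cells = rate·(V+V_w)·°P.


V_w = 20.2·((1.085−1)/(1.064−1)−1) = 6.6281
V_final = 20.2 + 6.6281 = 26.8281
°P = 259 − 259/1.064 = 15.5789
cells = 0.94·26.8281·15.5789

392.8767 billion cells


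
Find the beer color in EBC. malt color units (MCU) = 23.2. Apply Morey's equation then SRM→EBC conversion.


SRM = 1.4922·MCU^0.6859;  EBC = SRM·1.97
SRM = 1.4922·23.2^0.6859 = 12.8948
EBC = 12.8948·1.97

25.4028 EBC


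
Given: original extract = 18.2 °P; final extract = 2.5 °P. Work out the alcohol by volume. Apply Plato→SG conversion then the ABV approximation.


SG = 259/(259 − P);  ABV = (OG − FG)·131.25
OG = 259/(259 − 18.2) = 1.0756
FG = 259/(259 − 2.5) = 1.0097
ABV = (1.0756 − 1.0097)·131.25

8.6408 % ABV


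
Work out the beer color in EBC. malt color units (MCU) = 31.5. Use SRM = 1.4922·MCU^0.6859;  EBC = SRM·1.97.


SRM = 1.4922·31.5^0.6859 = 15.9044
EBC = 15.9044·1.97

31.3317 EBC


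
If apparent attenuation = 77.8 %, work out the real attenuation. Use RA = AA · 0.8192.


RA = 77.8 · 0.8192

63.7338 %


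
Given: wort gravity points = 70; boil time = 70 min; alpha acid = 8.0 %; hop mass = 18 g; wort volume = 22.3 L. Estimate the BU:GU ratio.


U = 1.65·0.000125^(GP/1000)·(1−e^(−0.04t))/4.15;  IBU = (α/100)·m·U·1000/V;  BU:GU = IBU/GP
U = 1.65·0.000125^(70/1000)·(1−e^(−0.04·70))/4.15 = 0.1991
IBU = (8.0/100)·18·0.1991·1000/22.3 = 12.8538
BU:GU = 12.8538/70

0.1836


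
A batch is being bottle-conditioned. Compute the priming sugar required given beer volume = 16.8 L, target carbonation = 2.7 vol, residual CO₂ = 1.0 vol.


sugar = (target − residual)·4.0·V
sugar = (2.7 − 1.0)·4.0·16.8

114.2400 g


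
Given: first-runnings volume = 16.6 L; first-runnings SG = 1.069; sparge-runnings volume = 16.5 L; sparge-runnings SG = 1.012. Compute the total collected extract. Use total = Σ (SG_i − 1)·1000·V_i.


first = (1.069 − 1)·1000·16.6 = 1145.4000
sparge = (1.012 − 1)·1000·16.5 = 198.0000
total = 1145.4000 + 198.0000

1343.4000 gravity·L


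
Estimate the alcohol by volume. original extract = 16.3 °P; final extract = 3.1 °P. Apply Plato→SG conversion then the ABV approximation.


SG = 259/(259 − P);  ABV = (OG − FG)·131.25
OG = 259/(259 − 16.3) = 1.0672
FG = 259/(259 − 3.1) = 1.0121
ABV = (1.0672 − 1.0121)·131.25

7.2249 % ABV


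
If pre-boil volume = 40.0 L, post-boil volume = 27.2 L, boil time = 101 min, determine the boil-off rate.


rate = (V_pre − V_post) / (t_min/60)
rate = (40.0 − 27.2) / (101/60)

7.6040 L/hr


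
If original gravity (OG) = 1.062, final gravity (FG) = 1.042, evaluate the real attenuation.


AA = (OG−FG)/(OG−1)·100;  RA = AA·0.8192
AA = (1.062 − 1.042)/(1.062 − 1)·100 = 32.2581
RA = 32.2581·0.8192

26.4258 %


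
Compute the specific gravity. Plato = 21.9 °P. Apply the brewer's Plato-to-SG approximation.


SG = 259/(259 − P)
SG = 259/(259 − 21.9)

1.0924


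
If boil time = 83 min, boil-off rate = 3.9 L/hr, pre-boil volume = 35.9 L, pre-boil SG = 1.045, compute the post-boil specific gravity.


V_post = V_pre − rate·(t/60);  SG_post = 1 + (SG_pre−1)·V_pre/V_post
V_post = 35.9 − 3.9·(83/60) = 30.5050
SG_post = 1 + (1.045 − 1)·35.9/30.5050

1.0530


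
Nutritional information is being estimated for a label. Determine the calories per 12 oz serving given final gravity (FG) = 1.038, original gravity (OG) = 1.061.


ABW = (OG−FG)·131.25·0.79/FG;  °P = 259 − 259/SG (for OG→OE and FG→AE);  RE = 0.1808·OE + 0.8192·AE;  Cal = (6.9·ABW + 4·(RE−0.1))·FG·3.55
ABW = (1.061 − 1.038)·131.25·0.79/1.038 = 2.2975
OE = 259 − 259/1.061 = 14.8907 °P
AE = 259 − 259/1.038 = 9.4817 °P
RE = 0.1808·14.8907 + 0.8192·9.4817 = 10.4596 °P
Cal = (6.9·2.2975 + 4·(10.4596−0.1))·1.038·3.55

211.1129 kcal


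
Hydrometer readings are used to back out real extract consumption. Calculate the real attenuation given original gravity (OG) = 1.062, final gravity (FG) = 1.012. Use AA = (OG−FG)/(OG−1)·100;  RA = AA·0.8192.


AA = (1.062 − 1.012)/(1.062 − 1)·100 = 80.6452
RA = 80.6452·0.8192

66.0645 %


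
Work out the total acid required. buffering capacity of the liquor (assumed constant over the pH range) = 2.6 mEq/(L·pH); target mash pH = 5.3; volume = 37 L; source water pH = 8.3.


acid = buffering capacity · (pH_source − pH_target) · V
acid = 2.6 · (8.3 − 5.3) · 37

288.6000 mEq


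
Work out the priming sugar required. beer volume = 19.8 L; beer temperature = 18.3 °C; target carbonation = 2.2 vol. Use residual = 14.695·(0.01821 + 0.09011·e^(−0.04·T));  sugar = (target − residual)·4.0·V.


residual = 14.695·(0.01821 + 0.09011·e^(−0.04·18.3)) = 0.9044
sugar = (2.2 − 0.9044)·4.0·19.8

102.6077 g


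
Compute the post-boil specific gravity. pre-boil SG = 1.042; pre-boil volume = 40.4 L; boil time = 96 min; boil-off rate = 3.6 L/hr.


V_post = V_pre − rate·(t/60);  SG_post = 1 + (SG_pre−1)·V_pre/V_post
V_post = 40.4 − 3.6·(96/60) = 34.6400
SG_post = 1 + (1.042 − 1)·40.4/34.6400

1.0490


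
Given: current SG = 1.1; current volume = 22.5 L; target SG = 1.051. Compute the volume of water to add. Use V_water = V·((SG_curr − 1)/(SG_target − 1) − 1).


V_water = 22.5·((1.1 − 1)/(1.051 − 1) − 1)

21.6176 L


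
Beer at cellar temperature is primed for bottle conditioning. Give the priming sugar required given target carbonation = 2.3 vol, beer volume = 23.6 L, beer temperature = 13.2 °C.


residual = 14.695·(0.01821 + 0.09011·e^(−0.04·T));  sugar = (target − residual)·4.0·V
residual = 14.695·(0.01821 + 0.09011·e^(−0.04·13.2)) = 1.0486
sugar = (2.3 − 1.0486)·4.0·23.6

118.1352 g


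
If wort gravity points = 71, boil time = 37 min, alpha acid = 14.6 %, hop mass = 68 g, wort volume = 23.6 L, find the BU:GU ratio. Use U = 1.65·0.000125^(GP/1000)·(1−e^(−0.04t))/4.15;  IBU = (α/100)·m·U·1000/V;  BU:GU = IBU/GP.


U = 1.65·0.000125^(71/1000)·(1−e^(−0.04·37))/4.15 = 0.1622
IBU = (14.6/100)·68·0.1622·1000/23.6 = 68.2476
BU:GU = 68.2476/71

0.9612


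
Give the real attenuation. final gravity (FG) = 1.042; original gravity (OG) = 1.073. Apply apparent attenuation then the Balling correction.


AA = (OG−FG)/(OG−1)·100;  RA = AA·0.8192
AA = (1.073 − 1.042)/(1.073 − 1)·100 = 42.4658
RA = 42.4658·0.8192

34.7879 %


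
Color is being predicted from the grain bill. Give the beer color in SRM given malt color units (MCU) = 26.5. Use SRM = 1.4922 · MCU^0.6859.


SRM = 1.4922 · 26.5^0.6859

14.1264 SRM


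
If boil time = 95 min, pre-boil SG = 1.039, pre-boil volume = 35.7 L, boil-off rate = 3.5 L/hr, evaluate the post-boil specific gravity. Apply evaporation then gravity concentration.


V_post = V_pre − rate·(t/60);  SG_post = 1 + (SG_pre−1)·V_pre/V_post
V_post = 35.7 − 3.5·(95/60) = 30.1583
SG_post = 1 + (1.039 − 1)·35.7/30.1583

1.0462


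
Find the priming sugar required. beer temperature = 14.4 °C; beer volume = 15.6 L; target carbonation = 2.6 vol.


residual = 14.695·(0.01821 + 0.09011·e^(−0.04·T));  sugar = (target − residual)·4.0·V
residual = 14.695·(0.01821 + 0.09011·e^(−0.04·14.4)) = 1.0120
sugar = (2.6 − 1.0120)·4.0·15.6

99.0933 g


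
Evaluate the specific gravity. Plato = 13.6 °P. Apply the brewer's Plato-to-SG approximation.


SG = 259/(259 − P)
SG = 259/(259 − 13.6)

1.0554


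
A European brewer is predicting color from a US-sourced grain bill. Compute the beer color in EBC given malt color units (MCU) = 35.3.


SRM = 1.4922·MCU^0.6859;  EBC = SRM·1.97
SRM = 1.4922·35.3^0.6859 = 17.1967
EBC = 17.1967·1.97

33.8775 EBC


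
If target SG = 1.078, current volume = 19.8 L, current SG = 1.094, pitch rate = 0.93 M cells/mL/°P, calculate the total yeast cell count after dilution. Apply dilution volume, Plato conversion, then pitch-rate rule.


V_w = V·((SG_c−1)/(SG_t−1)−1);  °P = 259 − 259/SG_t;  cells = rate·(V+V_w)·°P
V_w = 19.8·((1.094−1)/(1.078−1)−1) = 4.0615
V_final = 19.8 + 4.0615 = 23.8615
°P = 259 − 259/1.078 = 18.7403
cells = 0.93·23.8615·18.7403

415.8694 billion cells


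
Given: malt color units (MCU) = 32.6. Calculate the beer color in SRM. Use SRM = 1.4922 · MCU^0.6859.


SRM = 1.4922 · 32.6^0.6859

16.2833 SRM


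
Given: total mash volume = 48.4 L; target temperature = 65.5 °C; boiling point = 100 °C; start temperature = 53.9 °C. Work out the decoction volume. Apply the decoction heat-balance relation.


V_dec = V_total·(T_target − T_start)/(T_boil − T_start)
V_dec = 48.4·(65.5 − 53.9)/(100 − 53.9)

12.1787 L


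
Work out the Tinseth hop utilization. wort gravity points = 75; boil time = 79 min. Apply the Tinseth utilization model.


U = 1.65·0.000125^(GP/1000) · (1 − e^(−0.04·t))/4.15
bigness = 1.65·0.000125^(75/1000) = 0.8409
boil_factor = (1 − e^(−0.04·79))/4.15 = 0.2307
U = 0.8409 · 0.2307

0.1940


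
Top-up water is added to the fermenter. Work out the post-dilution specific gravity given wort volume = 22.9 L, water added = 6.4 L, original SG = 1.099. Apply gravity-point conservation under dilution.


SG_new = 1 + (SG_old − 1)·V_old/(V_old + V_water)
pts = (1.099 − 1)·1000·22.9/(22.9 + 6.4) = 77.3754
SG_new = 1 + 77.3754/1000

1.0774


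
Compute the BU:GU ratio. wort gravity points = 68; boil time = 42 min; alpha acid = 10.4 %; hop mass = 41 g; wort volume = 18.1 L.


U = 1.65·0.000125^(GP/1000)·(1−e^(−0.04t))/4.15;  IBU = (α/100)·m·U·1000/V;  BU:GU = IBU/GP
U = 1.65·0.000125^(68/1000)·(1−e^(−0.04·42))/4.15 = 0.1756
IBU = (10.4/100)·41·0.1756·1000/18.1 = 41.3608
BU:GU = 41.3608/68

0.6082


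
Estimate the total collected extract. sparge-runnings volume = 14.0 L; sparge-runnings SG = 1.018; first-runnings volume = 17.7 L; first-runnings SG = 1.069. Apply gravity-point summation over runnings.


total = Σ (SG_i − 1)·1000·V_i
first = (1.069 − 1)·1000·17.7 = 1221.3000
sparge = (1.018 − 1)·1000·14.0 = 252.0000
total = 1221.3000 + 252.0000

1473.3000 gravity·L


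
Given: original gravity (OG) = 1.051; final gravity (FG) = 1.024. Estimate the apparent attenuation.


AA = (OG − FG)/(OG − 1) · 100
AA = (1.051 − 1.024)/(1.051 − 1) · 100

52.9412 %


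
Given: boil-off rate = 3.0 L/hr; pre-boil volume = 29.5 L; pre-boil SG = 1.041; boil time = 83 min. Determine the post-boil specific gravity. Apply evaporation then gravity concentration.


V_post = V_pre − rate·(t/60);  SG_post = 1 + (SG_pre−1)·V_pre/V_post
V_post = 29.5 − 3.0·(83/60) = 25.3500
SG_post = 1 + (1.041 − 1)·29.5/25.3500

1.0477


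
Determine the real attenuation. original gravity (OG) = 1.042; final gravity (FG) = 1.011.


AA = (OG−FG)/(OG−1)·100;  RA = AA·0.8192
AA = (1.042 − 1.011)/(1.042 − 1)·100 = 73.8095
RA = 73.8095·0.8192

60.4648 %


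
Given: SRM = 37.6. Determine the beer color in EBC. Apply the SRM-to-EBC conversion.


EBC = SRM · 1.97
EBC = 37.6 · 1.97

74.0720 EBC


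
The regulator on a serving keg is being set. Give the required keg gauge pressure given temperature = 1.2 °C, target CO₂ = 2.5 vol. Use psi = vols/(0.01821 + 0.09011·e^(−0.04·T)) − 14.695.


psi = 2.5/(0.01821 + 0.09011·e^(−0.04·1.2)) − 14.695

9.3211 psi


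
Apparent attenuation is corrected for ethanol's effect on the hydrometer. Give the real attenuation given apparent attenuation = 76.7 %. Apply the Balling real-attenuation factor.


RA = AA · 0.8192
RA = 76.7 · 0.8192

62.8326 %


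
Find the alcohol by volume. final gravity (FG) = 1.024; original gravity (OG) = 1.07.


ABV = (OG − FG) · 131.25
ABV = (1.07 − 1.024) · 131.25

6.0375 % ABV


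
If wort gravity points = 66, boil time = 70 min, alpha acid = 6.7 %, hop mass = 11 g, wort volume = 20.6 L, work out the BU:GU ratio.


U = 1.65·0.000125^(GP/1000)·(1−e^(−0.04t))/4.15;  IBU = (α/100)·m·U·1000/V;  BU:GU = IBU/GP
U = 1.65·0.000125^(66/1000)·(1−e^(−0.04·70))/4.15 = 0.2063
IBU = (6.7/100)·11·0.2063·1000/20.6 = 7.3822
BU:GU = 7.3822/66

0.1119


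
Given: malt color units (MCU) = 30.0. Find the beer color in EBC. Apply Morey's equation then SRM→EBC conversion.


SRM = 1.4922·MCU^0.6859;  EBC = SRM·1.97
SRM = 1.4922·30.0^0.6859 = 15.3810
EBC = 15.3810·1.97

30.3006 EBC


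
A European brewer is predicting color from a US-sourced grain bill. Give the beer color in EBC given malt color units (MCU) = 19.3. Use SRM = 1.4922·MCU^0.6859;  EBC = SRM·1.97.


SRM = 1.4922·19.3^0.6859 = 11.3656
EBC = 11.3656·1.97

22.3902 EBC


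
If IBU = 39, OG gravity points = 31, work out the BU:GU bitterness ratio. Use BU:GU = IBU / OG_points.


BU:GU = 39 / 31

1.2581


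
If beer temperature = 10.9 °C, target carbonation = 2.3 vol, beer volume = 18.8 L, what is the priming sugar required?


residual = 14.695·(0.01821 + 0.09011·e^(−0.04·T));  sugar = (target − residual)·4.0·V
residual = 14.695·(0.01821 + 0.09011·e^(−0.04·10.9)) = 1.1238
sugar = (2.3 − 1.1238)·4.0·18.8

88.4483 g


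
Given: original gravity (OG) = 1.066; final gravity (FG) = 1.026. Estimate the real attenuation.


AA = (OG−FG)/(OG−1)·100;  RA = AA·0.8192
AA = (1.066 − 1.026)/(1.066 − 1)·100 = 60.6061
RA = 60.6061·0.8192

49.6485 %


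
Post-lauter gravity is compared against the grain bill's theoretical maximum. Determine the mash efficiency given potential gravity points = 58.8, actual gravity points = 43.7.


efficiency = actual / potential × 100
efficiency = 43.7 / 58.8 × 100

74.3197 %


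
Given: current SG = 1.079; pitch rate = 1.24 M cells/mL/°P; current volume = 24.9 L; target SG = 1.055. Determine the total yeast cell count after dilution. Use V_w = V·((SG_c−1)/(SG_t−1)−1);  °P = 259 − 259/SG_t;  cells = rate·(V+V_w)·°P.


V_w = 24.9·((1.079−1)/(1.055−1)−1) = 10.8655
V_final = 24.9 + 10.8655 = 35.7655
°P = 259 − 259/1.055 = 13.5024
cells = 1.24·35.7655·13.5024

598.8188 billion cells


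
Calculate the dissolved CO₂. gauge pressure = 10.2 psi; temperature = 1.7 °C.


vols = (P + 14.695)·(0.01821 + 0.09011·e^(−0.04·T))
vols = (10.2 + 14.695)·(0.01821 + 0.09011·e^(−0.04·1.7))

2.5492 volumes


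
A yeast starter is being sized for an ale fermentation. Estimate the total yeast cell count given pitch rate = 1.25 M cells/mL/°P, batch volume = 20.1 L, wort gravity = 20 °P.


cells (billions) = rate · V_L · °P
cells = 1.25 · 20.1 · 20

502.5000 billion cells


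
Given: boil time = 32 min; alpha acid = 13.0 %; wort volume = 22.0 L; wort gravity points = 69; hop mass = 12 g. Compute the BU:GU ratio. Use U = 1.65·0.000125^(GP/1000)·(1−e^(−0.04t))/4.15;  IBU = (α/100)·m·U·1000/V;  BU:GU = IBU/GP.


U = 1.65·0.000125^(69/1000)·(1−e^(−0.04·32))/4.15 = 0.1544
IBU = (13.0/100)·12·0.1544·1000/22.0 = 10.9481
BU:GU = 10.9481/69

0.1587


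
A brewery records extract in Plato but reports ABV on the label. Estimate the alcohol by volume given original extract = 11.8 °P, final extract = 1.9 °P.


SG = 259/(259 − P);  ABV = (OG − FG)·131.25
OG = 259/(259 − 11.8) = 1.0477
FG = 259/(259 − 1.9) = 1.0074
ABV = (1.0477 − 1.0074)·131.25

5.2952 % ABV


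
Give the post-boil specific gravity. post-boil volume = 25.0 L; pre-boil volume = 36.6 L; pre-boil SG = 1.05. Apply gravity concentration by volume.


SG_post = 1 + (SG_pre − 1)·V_pre/V_post
pts_pre = (1.05 − 1)·1000 = 50.0000
pts_post = 50.0000·36.6/25.0 = 73.2000
SG_post = 1 + 73.2000/1000

1.0732


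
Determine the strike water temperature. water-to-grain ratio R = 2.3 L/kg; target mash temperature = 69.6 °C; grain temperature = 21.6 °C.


T_strike = (0.41/R)·(T_mash − T_grain) + T_mash
T_strike = (0.41/2.3)·(69.6 − 21.6) + 69.6

78.1565 °C


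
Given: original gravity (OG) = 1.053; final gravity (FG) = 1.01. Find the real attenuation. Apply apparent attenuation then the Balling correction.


AA = (OG−FG)/(OG−1)·100;  RA = AA·0.8192
AA = (1.053 − 1.01)/(1.053 − 1)·100 = 81.1321
RA = 81.1321·0.8192

66.4634 %


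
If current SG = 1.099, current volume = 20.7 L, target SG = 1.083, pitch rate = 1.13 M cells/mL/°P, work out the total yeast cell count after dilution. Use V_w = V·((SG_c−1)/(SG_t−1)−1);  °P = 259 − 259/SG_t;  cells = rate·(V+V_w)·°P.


V_w = 20.7·((1.099−1)/(1.083−1)−1) = 3.9904
V_final = 20.7 + 3.9904 = 24.6904
°P = 259 − 259/1.083 = 19.8495
cells = 1.13·24.6904·19.8495

553.8030 billion cells


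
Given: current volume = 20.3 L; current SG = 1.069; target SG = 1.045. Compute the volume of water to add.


V_water = V·((SG_curr − 1)/(SG_target − 1) − 1)
V_water = 20.3·((1.069 − 1)/(1.045 − 1) − 1)

10.8267 L


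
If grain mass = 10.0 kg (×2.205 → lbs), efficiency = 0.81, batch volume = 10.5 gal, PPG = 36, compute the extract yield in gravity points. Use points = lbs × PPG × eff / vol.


lbs = 10.0 × 2.205 = 22.0500
points = 22.0500 × 36 × 0.81 / 10.5

61.2360 points


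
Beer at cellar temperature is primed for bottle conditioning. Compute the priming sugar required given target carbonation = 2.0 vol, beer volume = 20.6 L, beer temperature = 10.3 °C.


residual = 14.695·(0.01821 + 0.09011·e^(−0.04·T));  sugar = (target − residual)·4.0·V
residual = 14.695·(0.01821 + 0.09011·e^(−0.04·10.3)) = 1.1446
sugar = (2.0 − 1.1446)·4.0·20.6

70.4830 g


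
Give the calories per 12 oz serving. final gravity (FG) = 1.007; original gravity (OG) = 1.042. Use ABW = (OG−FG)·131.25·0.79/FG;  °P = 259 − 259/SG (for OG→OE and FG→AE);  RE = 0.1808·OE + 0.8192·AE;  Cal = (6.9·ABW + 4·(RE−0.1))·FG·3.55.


ABW = (1.042 − 1.007)·131.25·0.79/1.007 = 3.6038
OE = 259 − 259/1.042 = 10.4395 °P
AE = 259 − 259/1.007 = 1.8004 °P
RE = 0.1808·10.4395 + 0.8192·1.8004 = 3.3624 °P
Cal = (6.9·3.6038 + 4·(3.3624−0.1))·1.007·3.55

135.5436 kcal


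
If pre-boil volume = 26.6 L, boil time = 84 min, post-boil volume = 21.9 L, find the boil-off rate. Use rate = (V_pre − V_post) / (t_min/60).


rate = (26.6 − 21.9) / (84/60)

3.3571 L/hr


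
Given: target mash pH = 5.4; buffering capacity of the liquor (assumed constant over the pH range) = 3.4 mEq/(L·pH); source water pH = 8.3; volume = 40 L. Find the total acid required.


acid = buffering capacity · (pH_source − pH_target) · V
acid = 3.4 · (8.3 − 5.4) · 40

394.4000 mEq


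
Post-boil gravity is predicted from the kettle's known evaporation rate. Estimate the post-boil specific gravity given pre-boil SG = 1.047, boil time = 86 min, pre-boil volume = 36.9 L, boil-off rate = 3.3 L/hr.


V_post = V_pre − rate·(t/60);  SG_post = 1 + (SG_pre−1)·V_pre/V_post
V_post = 36.9 − 3.3·(86/60) = 32.1700
SG_post = 1 + (1.047 − 1)·36.9/32.1700

1.0539


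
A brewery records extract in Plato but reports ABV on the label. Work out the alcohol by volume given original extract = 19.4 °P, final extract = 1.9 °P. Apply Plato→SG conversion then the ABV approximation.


SG = 259/(259 − P);  ABV = (OG − FG)·131.25
OG = 259/(259 − 19.4) = 1.0810
FG = 259/(259 − 1.9) = 1.0074
ABV = (1.0810 − 1.0074)·131.25

9.6571 % ABV


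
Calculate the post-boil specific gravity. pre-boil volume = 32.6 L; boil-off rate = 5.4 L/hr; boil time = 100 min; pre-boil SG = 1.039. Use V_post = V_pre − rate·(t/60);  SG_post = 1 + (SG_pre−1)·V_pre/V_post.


V_post = 32.6 − 5.4·(100/60) = 23.6000
SG_post = 1 + (1.039 − 1)·32.6/23.6000

1.0539


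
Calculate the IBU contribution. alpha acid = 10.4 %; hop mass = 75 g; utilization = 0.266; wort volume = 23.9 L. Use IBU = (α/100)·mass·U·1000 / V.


IBU = (10.4/100)·75·0.266·1000 / 23.9

86.8117 IBU


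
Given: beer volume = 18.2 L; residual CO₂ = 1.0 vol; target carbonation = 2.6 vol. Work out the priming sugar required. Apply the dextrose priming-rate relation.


sugar = (target − residual)·4.0·V
sugar = (2.6 − 1.0)·4.0·18.2

116.4800 g


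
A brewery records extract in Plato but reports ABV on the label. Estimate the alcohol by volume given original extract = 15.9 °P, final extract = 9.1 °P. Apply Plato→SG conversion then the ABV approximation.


SG = 259/(259 − P);  ABV = (OG − FG)·131.25
OG = 259/(259 − 15.9) = 1.0654
FG = 259/(259 − 9.1) = 1.0364
ABV = (1.0654 − 1.0364)·131.25

3.8050 % ABV


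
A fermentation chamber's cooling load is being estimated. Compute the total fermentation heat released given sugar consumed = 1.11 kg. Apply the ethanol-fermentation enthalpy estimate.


Q = m_sugar · 590 kJ/kg
Q = 1.11 · 590

654.9000 kJ


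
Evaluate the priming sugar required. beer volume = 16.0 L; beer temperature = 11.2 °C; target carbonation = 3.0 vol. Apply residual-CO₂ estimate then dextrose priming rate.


residual = 14.695·(0.01821 + 0.09011·e^(−0.04·T));  sugar = (target − residual)·4.0·V
residual = 14.695·(0.01821 + 0.09011·e^(−0.04·11.2)) = 1.1136
sugar = (3.0 − 1.1136)·4.0·16.0

120.7288 g


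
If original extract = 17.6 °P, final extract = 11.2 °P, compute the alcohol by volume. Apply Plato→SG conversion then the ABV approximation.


SG = 259/(259 − P);  ABV = (OG − FG)·131.25
OG = 259/(259 − 17.6) = 1.0729
FG = 259/(259 − 11.2) = 1.0452
ABV = (1.0729 − 1.0452)·131.25

3.6370 % ABV


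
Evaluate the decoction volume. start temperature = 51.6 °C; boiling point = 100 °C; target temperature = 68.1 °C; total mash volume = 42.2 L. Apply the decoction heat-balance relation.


V_dec = V_total·(T_target − T_start)/(T_boil − T_start)
V_dec = 42.2·(68.1 − 51.6)/(100 − 51.6)

14.3864 L


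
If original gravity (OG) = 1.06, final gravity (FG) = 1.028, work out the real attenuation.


AA = (OG−FG)/(OG−1)·100;  RA = AA·0.8192
AA = (1.06 − 1.028)/(1.06 − 1)·100 = 53.3333
RA = 53.3333·0.8192

43.6907 %


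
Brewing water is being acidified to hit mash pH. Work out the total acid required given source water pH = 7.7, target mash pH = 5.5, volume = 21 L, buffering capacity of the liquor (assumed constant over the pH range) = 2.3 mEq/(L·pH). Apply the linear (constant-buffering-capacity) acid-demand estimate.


acid = buffering capacity · (pH_source − pH_target) · V
acid = 2.3 · (7.7 − 5.5) · 21

106.2600 mEq


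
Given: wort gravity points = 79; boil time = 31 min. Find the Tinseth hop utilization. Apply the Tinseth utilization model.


U = 1.65·0.000125^(GP/1000) · (1 − e^(−0.04·t))/4.15
bigness = 1.65·0.000125^(79/1000) = 0.8112
boil_factor = (1 − e^(−0.04·31))/4.15 = 0.1712
U = 0.8112 · 0.1712

0.1389


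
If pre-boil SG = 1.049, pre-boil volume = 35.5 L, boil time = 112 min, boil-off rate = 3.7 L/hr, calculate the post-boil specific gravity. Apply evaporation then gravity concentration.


V_post = V_pre − rate·(t/60);  SG_post = 1 + (SG_pre−1)·V_pre/V_post
V_post = 35.5 − 3.7·(112/60) = 28.5933
SG_post = 1 + (1.049 − 1)·35.5/28.5933

1.0608


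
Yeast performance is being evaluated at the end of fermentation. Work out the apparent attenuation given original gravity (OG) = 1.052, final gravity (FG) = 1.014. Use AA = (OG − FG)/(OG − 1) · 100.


AA = (1.052 − 1.014)/(1.052 − 1) · 100

73.0769 %


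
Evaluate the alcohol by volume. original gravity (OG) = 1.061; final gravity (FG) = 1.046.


ABV = (OG − FG) · 131.25
ABV = (1.061 − 1.046) · 131.25

1.9687 % ABV


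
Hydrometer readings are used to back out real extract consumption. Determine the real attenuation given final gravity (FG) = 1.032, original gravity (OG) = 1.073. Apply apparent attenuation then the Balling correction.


AA = (OG−FG)/(OG−1)·100;  RA = AA·0.8192
AA = (1.073 − 1.032)/(1.073 − 1)·100 = 56.1644
RA = 56.1644·0.8192

46.0099 %


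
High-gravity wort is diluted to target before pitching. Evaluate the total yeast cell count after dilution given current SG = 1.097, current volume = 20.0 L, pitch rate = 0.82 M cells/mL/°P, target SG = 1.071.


V_w = V·((SG_c−1)/(SG_t−1)−1);  °P = 259 − 259/SG_t;  cells = rate·(V+V_w)·°P
V_w = 20.0·((1.097−1)/(1.071−1)−1) = 7.3239
V_final = 20.0 + 7.3239 = 27.3239
°P = 259 − 259/1.071 = 17.1699
cells = 0.82·27.3239·17.1699

384.7033 billion cells


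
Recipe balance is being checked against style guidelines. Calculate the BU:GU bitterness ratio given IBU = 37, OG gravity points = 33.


BU:GU = IBU / OG_points
BU:GU = 37 / 33

1.1212


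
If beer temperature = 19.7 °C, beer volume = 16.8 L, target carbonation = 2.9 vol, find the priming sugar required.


residual = 14.695·(0.01821 + 0.09011·e^(−0.04·T));  sugar = (target − residual)·4.0·V
residual = 14.695·(0.01821 + 0.09011·e^(−0.04·19.7)) = 0.8698
sugar = (2.9 − 0.8698)·4.0·16.8

136.4318 g


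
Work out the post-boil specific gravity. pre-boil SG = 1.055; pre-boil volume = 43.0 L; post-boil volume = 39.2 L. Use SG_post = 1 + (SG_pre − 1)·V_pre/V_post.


pts_pre = (1.055 − 1)·1000 = 55.0000
pts_post = 55.0000·43.0/39.2 = 60.3316
SG_post = 1 + 60.3316/1000

1.0603


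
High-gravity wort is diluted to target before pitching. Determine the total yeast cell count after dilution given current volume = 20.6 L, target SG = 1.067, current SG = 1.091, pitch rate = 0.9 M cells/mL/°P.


V_w = V·((SG_c−1)/(SG_t−1)−1);  °P = 259 − 259/SG_t;  cells = rate·(V+V_w)·°P
V_w = 20.6·((1.091−1)/(1.067−1)−1) = 7.3791
V_final = 20.6 + 7.3791 = 27.9791
°P = 259 − 259/1.067 = 16.2634
cells = 0.9·27.9791·16.2634

409.5307 billion cells


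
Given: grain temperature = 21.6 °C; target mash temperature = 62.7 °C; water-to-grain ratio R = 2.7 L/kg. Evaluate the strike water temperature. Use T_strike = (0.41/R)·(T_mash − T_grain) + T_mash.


T_strike = (0.41/2.7)·(62.7 − 21.6) + 62.7

68.9411 °C


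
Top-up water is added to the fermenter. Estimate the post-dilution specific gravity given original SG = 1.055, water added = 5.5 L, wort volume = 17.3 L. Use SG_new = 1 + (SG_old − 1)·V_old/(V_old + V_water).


pts = (1.055 − 1)·1000·17.3/(17.3 + 5.5) = 41.7325
SG_new = 1 + 41.7325/1000

1.0417


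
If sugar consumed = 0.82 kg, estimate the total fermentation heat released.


Q = m_sugar · 590 kJ/kg
Q = 0.82 · 590

483.8000 kJ


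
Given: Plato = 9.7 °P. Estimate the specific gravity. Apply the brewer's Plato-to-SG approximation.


SG = 259/(259 − P)
SG = 259/(259 − 9.7)

1.0389


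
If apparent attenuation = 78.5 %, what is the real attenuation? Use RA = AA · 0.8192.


RA = 78.5 · 0.8192

64.3072 %


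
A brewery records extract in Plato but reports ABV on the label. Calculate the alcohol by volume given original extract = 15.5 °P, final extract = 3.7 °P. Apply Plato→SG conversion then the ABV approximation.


SG = 259/(259 − P);  ABV = (OG − FG)·131.25
OG = 259/(259 − 15.5) = 1.0637
FG = 259/(259 − 3.7) = 1.0145
ABV = (1.0637 − 1.0145)·131.25

6.4525 % ABV


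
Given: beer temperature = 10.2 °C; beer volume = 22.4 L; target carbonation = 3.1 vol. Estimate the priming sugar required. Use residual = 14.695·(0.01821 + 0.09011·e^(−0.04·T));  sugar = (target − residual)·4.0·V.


residual = 14.695·(0.01821 + 0.09011·e^(−0.04·10.2)) = 1.1481
sugar = (3.1 − 1.1481)·4.0·22.4

174.8868 g


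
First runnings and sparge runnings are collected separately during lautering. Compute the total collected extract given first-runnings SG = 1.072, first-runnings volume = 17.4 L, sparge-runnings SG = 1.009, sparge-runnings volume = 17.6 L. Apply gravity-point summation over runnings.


total = Σ (SG_i − 1)·1000·V_i
first = (1.072 − 1)·1000·17.4 = 1252.8000
sparge = (1.009 − 1)·1000·17.6 = 158.4000
total = 1252.8000 + 158.4000

1411.2000 gravity·L


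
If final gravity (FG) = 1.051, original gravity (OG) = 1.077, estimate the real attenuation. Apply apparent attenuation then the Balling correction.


AA = (OG−FG)/(OG−1)·100;  RA = AA·0.8192
AA = (1.077 − 1.051)/(1.077 − 1)·100 = 33.7662
RA = 33.7662·0.8192

27.6613 %


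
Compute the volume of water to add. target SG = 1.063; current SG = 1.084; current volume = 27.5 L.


V_water = V·((SG_curr − 1)/(SG_target − 1) − 1)
V_water = 27.5·((1.084 − 1)/(1.063 − 1) − 1)

9.1667 L


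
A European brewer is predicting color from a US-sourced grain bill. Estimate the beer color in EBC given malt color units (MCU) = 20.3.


SRM = 1.4922·MCU^0.6859;  EBC = SRM·1.97
SRM = 1.4922·20.3^0.6859 = 11.7663
EBC = 11.7663·1.97

23.1795 EBC


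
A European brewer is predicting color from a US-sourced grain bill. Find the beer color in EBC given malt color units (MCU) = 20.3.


SRM = 1.4922·MCU^0.6859;  EBC = SRM·1.97
SRM = 1.4922·20.3^0.6859 = 11.7663
EBC = 11.7663·1.97

23.1795 EBC


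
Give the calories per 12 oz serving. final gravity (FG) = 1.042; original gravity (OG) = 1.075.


ABW = (OG−FG)·131.25·0.79/FG;  °P = 259 − 259/SG (for OG→OE and FG→AE);  RE = 0.1808·OE + 0.8192·AE;  Cal = (6.9·ABW + 4·(RE−0.1))·FG·3.55
ABW = (1.075 − 1.042)·131.25·0.79/1.042 = 3.2838
OE = 259 − 259/1.075 = 18.0698 °P
AE = 259 − 259/1.042 = 10.4395 °P
RE = 0.1808·18.0698 + 0.8192·10.4395 = 11.8191 °P
Cal = (6.9·3.2838 + 4·(11.8191−0.1))·1.042·3.55

257.2145 kcal


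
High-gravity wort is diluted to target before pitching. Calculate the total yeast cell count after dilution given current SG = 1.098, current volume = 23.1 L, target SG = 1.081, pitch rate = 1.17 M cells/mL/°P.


V_w = V·((SG_c−1)/(SG_t−1)−1);  °P = 259 − 259/SG_t;  cells = rate·(V+V_w)·°P
V_w = 23.1·((1.098−1)/(1.081−1)−1) = 4.8481
V_final = 23.1 + 4.8481 = 27.9481
°P = 259 − 259/1.081 = 19.4070
cells = 1.17·27.9481·19.4070

634.5970 billion cells


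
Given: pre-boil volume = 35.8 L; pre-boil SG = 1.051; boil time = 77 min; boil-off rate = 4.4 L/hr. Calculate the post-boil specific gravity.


V_post = V_pre − rate·(t/60);  SG_post = 1 + (SG_pre−1)·V_pre/V_post
V_post = 35.8 − 4.4·(77/60) = 30.1533
SG_post = 1 + (1.051 − 1)·35.8/30.1533

1.0606


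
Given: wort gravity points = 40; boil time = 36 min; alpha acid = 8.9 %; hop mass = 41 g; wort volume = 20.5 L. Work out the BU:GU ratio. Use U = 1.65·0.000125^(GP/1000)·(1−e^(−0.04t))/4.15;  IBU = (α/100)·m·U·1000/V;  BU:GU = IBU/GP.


U = 1.65·0.000125^(40/1000)·(1−e^(−0.04·36))/4.15 = 0.2118
IBU = (8.9/100)·41·0.2118·1000/20.5 = 37.6962
BU:GU = 37.6962/40

0.9424


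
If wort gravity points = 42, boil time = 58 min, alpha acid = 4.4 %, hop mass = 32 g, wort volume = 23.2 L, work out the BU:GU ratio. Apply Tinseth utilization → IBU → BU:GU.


U = 1.65·0.000125^(GP/1000)·(1−e^(−0.04t))/4.15;  IBU = (α/100)·m·U·1000/V;  BU:GU = IBU/GP
U = 1.65·0.000125^(42/1000)·(1−e^(−0.04·58))/4.15 = 0.2458
IBU = (4.4/100)·32·0.2458·1000/23.2 = 14.9175
BU:GU = 14.9175/42

0.3552


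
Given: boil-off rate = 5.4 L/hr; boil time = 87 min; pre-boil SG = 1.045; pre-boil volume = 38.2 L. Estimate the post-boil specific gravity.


V_post = V_pre − rate·(t/60);  SG_post = 1 + (SG_pre−1)·V_pre/V_post
V_post = 38.2 − 5.4·(87/60) = 30.3700
SG_post = 1 + (1.045 − 1)·38.2/30.3700

1.0566


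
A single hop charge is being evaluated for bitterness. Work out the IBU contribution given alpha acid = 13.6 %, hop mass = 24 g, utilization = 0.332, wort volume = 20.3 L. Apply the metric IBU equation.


IBU = (α/100)·mass·U·1000 / V
IBU = (13.6/100)·24·0.332·1000 / 20.3

53.3817 IBU


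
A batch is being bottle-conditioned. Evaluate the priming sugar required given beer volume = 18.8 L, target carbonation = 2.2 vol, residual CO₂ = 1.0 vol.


sugar = (target − residual)·4.0·V
sugar = (2.2 − 1.0)·4.0·18.8

90.2400 g


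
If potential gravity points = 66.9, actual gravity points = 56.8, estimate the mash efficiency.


efficiency = actual / potential × 100
efficiency = 56.8 / 66.9 × 100

84.9028 %


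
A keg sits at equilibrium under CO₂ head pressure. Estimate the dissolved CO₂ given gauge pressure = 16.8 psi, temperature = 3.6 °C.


vols = (P + 14.695)·(0.01821 + 0.09011·e^(−0.04·T))
vols = (16.8 + 14.695)·(0.01821 + 0.09011·e^(−0.04·3.6))

3.0309 volumes


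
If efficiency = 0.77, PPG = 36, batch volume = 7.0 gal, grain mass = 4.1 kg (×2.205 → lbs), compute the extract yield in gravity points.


points = lbs × PPG × eff / vol
lbs = 4.1 × 2.205 = 9.0405
points = 9.0405 × 36 × 0.77 / 7.0

35.8004 points


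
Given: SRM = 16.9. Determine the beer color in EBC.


EBC = SRM · 1.97
EBC = 16.9 · 1.97

33.2930 EBC


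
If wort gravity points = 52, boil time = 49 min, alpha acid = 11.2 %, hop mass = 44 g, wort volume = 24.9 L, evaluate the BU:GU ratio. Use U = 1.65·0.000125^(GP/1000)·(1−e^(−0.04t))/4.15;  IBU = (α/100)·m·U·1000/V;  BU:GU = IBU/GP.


U = 1.65·0.000125^(52/1000)·(1−e^(−0.04·49))/4.15 = 0.2141
IBU = (11.2/100)·44·0.2141·1000/24.9 = 42.3654
BU:GU = 42.3654/52

0.8147


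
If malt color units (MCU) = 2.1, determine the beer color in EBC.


SRM = 1.4922·MCU^0.6859;  EBC = SRM·1.97
SRM = 1.4922·2.1^0.6859 = 2.4822
EBC = 2.4822·1.97

4.8899 EBC


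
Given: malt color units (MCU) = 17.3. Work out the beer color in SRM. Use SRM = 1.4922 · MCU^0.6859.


SRM = 1.4922 · 17.3^0.6859

10.5439 SRM


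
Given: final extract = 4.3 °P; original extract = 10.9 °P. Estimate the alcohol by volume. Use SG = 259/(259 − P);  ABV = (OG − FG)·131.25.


OG = 259/(259 − 10.9) = 1.0439
FG = 259/(259 − 4.3) = 1.0169
ABV = (1.0439 − 1.0169)·131.25

3.5505 % ABV


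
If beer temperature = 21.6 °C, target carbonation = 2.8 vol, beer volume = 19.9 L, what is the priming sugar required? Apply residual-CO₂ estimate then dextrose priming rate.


residual = 14.695·(0.01821 + 0.09011·e^(−0.04·T));  sugar = (target − residual)·4.0·V
residual = 14.695·(0.01821 + 0.09011·e^(−0.04·21.6)) = 0.8257
sugar = (2.8 − 0.8257)·4.0·19.9

157.1546 g


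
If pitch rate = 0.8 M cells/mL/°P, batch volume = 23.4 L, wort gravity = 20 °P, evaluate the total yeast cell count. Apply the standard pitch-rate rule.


cells (billions) = rate · V_L · °P
cells = 0.8 · 23.4 · 20

374.4000 billion cells


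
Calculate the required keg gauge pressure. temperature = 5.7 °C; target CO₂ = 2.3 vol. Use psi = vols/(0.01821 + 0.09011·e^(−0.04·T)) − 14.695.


psi = 2.3/(0.01821 + 0.09011·e^(−0.04·5.7)) − 14.695

10.8751 psi


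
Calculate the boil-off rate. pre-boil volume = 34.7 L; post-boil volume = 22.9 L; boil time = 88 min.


rate = (V_pre − V_post) / (t_min/60)
rate = (34.7 − 22.9) / (88/60)

8.0455 L/hr


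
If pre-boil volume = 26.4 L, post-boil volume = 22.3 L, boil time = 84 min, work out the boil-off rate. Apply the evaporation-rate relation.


rate = (V_pre − V_post) / (t_min/60)
rate = (26.4 − 22.3) / (84/60)

2.9286 L/hr


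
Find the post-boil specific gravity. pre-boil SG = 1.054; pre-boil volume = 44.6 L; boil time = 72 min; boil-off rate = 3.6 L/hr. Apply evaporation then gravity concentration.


V_post = V_pre − rate·(t/60);  SG_post = 1 + (SG_pre−1)·V_pre/V_post
V_post = 44.6 − 3.6·(72/60) = 40.2800
SG_post = 1 + (1.054 − 1)·44.6/40.2800

1.0598


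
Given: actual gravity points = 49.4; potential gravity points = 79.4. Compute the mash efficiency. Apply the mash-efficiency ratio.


efficiency = actual / potential × 100
efficiency = 49.4 / 79.4 × 100

62.2166 %


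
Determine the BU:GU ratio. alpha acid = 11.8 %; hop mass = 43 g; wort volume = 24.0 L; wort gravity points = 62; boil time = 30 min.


U = 1.65·0.000125^(GP/1000)·(1−e^(−0.04t))/4.15;  IBU = (α/100)·m·U·1000/V;  BU:GU = IBU/GP
U = 1.65·0.000125^(62/1000)·(1−e^(−0.04·30))/4.15 = 0.1591
IBU = (11.8/100)·43·0.1591·1000/24.0 = 33.6465
BU:GU = 33.6465/62

0.5427


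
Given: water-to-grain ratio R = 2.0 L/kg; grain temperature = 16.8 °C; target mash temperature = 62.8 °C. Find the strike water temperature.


T_strike = (0.41/R)·(T_mash − T_grain) + T_mash
T_strike = (0.41/2.0)·(62.8 − 16.8) + 62.8

72.2300 °C


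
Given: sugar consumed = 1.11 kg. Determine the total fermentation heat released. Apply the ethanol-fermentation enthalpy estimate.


Q = m_sugar · 590 kJ/kg
Q = 1.11 · 590

654.9000 kJ


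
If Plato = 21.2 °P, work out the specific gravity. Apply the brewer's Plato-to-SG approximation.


SG = 259/(259 − P)
SG = 259/(259 − 21.2)

1.0892


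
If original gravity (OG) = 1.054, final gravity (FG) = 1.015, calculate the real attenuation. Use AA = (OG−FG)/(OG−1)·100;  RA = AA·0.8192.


AA = (1.054 − 1.015)/(1.054 − 1)·100 = 72.2222
RA = 72.2222·0.8192

59.1644 %


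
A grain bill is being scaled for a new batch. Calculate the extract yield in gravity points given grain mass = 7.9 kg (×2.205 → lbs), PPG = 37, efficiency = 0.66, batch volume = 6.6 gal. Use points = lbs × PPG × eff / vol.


lbs = 7.9 × 2.205 = 17.4195
points = 17.4195 × 37 × 0.66 / 6.6

64.4522 points
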